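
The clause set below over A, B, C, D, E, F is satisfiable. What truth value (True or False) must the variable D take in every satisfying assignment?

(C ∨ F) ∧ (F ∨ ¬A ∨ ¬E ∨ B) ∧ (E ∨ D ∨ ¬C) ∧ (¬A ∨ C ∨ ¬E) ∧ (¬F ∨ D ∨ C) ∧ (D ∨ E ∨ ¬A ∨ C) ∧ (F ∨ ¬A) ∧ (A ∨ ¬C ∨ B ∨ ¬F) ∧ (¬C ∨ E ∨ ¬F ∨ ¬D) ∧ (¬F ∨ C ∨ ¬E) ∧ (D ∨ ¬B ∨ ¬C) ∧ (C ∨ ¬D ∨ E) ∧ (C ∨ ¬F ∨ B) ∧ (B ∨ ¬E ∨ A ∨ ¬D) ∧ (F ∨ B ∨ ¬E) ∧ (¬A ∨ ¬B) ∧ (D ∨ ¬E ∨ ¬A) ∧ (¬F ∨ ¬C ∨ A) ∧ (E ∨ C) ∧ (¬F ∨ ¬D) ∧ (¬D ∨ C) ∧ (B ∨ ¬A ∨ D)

True

Suppose D = False.
Case C = True:
From the singleton clause (E), E = True.
From the singleton clause (¬B), B = False.
From the singleton clause (F), F = True.
From the singleton clause (A), A = True.
Now (¬A) is unsatisfied and unit — conflict.
That branch fails; take C = False instead.
From the singleton clause (F), F = True.
Now (¬F) is unsatisfied and unit — conflict.
Both values of C lead to a conflict.
So every satisfying assignment has D = True.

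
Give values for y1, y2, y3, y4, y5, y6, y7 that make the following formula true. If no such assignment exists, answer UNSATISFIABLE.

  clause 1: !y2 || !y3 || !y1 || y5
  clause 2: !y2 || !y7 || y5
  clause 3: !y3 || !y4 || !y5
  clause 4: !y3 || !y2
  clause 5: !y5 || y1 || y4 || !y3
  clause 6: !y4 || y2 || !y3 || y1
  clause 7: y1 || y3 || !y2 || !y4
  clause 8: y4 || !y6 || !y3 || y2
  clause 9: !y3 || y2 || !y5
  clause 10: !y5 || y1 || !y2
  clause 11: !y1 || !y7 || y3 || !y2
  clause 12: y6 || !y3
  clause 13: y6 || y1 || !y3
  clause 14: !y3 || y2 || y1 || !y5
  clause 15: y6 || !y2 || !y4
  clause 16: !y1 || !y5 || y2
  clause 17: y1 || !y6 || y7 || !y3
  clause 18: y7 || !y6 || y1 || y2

Case y3 = false:
Case y2 = false:
Case y1 = true:
(!y5) alone gives y5 = false.
Every clause is now satisfied; y4, y6, y7 are unconstrained.

y1 ↦ true,  y2 ↦ false,  y3 ↦ false,  y4 ↦ false,  y5 ↦ false,  y6 ↦ true,  y7 ↦ false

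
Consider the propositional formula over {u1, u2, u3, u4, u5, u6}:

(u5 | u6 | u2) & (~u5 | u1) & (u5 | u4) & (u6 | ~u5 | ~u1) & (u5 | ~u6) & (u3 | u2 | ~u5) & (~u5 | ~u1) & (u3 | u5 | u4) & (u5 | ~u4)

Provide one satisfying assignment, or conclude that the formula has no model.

Suppose u5 = 0.
Unit clause (u4) forces u4 = 1.
But (~u4) is also a unit clause — contradiction.
So u5 must be the other value — set u5 = 1.
Unit clause (u1) forces u1 = 1.
But (~u1) is also a unit clause — contradiction.
Either choice for u5 ends in contradiction.

UNSATISFIABLE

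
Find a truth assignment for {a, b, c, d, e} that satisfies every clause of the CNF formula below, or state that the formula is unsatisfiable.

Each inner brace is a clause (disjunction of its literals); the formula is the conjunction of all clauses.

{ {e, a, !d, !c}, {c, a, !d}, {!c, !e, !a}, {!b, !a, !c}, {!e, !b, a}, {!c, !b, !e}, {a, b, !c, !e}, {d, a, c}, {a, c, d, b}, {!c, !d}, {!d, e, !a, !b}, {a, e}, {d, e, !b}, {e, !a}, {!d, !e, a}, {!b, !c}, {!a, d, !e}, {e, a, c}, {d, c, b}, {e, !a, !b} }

Suppose c = false.
Suppose a = true.
The clause (e) is unit, so e = true.
The clause (d) is unit, so d = true.
No clause remains; b is free.

a ↦ true,  b ↦ true,  c ↦ false,  d ↦ true,  e ↦ true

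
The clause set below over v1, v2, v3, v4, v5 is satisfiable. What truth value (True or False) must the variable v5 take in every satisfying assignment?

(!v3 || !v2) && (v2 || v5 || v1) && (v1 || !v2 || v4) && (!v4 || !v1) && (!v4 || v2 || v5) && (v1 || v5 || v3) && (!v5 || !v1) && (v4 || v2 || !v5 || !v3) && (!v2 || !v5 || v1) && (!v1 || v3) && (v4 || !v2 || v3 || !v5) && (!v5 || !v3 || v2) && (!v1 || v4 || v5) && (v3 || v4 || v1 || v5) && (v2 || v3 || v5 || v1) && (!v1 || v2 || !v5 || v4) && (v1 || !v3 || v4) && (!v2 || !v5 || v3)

Suppose v5 = false.
Try v3 = false.
The clause (v1) is unit, so v1 = true.
Now (!v1) is unsatisfied and unit — conflict.
So v3 must be the other value — set v3 = true.
The clause (!v2) is unit, so v2 = false.
The clause (v1) is unit, so v1 = true.
The clause (!v4) is unit, so v4 = false.
Now (v4) is unsatisfied and unit — conflict.
Both values of v3 lead to a conflict.
So every satisfying assignment has v5 = True.

True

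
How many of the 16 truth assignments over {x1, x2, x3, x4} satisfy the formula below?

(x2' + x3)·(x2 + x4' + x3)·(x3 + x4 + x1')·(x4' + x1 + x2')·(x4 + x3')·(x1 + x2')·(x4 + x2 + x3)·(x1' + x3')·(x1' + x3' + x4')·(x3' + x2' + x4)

There are 2^4 = 16 truth assignments over (x1, x2, x3, x4).
Split on x4. With x4 = 1, the clauses containing x4 are satisfied and x4' drops from the rest; 1 of the 2^3 = 8 assignments to the other variables satisfy what remains.
With x4 = 0, by the same count on the reduced clause set, 0 assignments work.
(One model: x1=F, x2=F, x3=T, x4=T.)
Total: 1 + 0 = 1.

1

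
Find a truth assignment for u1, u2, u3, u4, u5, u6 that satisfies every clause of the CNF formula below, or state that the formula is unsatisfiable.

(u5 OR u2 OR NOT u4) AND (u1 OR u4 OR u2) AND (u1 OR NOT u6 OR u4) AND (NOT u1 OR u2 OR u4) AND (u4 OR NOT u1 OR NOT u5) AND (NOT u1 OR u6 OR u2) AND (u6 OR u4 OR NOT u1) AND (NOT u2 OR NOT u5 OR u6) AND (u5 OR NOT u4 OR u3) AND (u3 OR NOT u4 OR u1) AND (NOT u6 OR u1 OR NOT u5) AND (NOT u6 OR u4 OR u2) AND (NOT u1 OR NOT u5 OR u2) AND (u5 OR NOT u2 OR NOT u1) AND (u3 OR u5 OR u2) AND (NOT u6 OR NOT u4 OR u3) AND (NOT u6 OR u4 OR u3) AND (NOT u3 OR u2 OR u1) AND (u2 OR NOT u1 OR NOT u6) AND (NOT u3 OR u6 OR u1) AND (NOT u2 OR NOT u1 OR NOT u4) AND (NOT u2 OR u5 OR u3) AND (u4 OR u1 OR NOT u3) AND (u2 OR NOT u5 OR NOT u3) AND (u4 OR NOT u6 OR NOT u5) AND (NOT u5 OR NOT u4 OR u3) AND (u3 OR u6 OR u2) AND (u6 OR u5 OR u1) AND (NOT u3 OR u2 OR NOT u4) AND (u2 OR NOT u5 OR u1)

u1: false; u2: true; u3: true; u4: true; u5: false; u6: true

Branch on u5: set u5 = false.
Branch on u2: set u2 = true.
Unit clause (NOT u1) forces u1 = false.
Unit clause (u3) forces u3 = true.
Unit clause (u6) forces u6 = true.
Unit clause (u4) forces u4 = true.
This assignment satisfies each clause.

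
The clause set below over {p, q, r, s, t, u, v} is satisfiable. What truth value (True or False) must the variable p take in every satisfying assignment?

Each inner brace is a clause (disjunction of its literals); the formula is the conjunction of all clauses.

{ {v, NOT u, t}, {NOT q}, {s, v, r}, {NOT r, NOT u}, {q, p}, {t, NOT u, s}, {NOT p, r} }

Suppose p = false.
Unit clause (NOT q) forces q = false.
But (q) is also a unit clause — contradiction.
So every satisfying assignment has p = True.

True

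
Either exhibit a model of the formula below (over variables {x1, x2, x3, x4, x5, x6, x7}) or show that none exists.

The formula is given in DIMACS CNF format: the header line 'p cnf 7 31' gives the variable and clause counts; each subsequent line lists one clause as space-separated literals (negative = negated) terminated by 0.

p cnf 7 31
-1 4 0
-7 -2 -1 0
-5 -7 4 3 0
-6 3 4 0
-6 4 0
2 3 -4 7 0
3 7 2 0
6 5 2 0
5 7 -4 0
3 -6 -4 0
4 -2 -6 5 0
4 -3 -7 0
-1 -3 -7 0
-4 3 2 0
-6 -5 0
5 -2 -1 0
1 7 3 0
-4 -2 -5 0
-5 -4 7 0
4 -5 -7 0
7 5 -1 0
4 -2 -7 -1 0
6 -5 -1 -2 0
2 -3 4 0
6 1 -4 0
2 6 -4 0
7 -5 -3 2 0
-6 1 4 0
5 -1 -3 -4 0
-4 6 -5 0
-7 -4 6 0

x1=False; x2=True; x3=True; x4=True; x5=False; x6=True; x7=True

Try x1 = False.
Try x6 = True.
From the singleton clause (x4), x4 = True.
From the singleton clause (x3), x3 = True.
From the singleton clause (¬x5), x5 = False.
From the singleton clause (x7), x7 = True.
All clauses hold; x2 can take either value.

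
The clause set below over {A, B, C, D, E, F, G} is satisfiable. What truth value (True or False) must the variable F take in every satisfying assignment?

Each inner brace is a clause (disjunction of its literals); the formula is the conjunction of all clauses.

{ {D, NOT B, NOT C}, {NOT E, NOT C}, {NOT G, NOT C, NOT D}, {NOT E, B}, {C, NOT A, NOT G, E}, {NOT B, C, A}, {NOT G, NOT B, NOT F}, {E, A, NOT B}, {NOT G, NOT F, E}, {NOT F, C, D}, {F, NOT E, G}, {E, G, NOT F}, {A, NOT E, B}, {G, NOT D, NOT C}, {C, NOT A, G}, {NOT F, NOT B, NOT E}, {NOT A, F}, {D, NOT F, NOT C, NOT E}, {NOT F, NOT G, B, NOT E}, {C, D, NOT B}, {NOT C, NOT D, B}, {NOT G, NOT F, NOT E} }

Suppose F = true.
Case E = false:
Unit clause (NOT G) forces G = false.
Now (G) is unsatisfied and unit — conflict.
Undo E and try E = true.
Unit clause (NOT C) forces C = false.
Unit clause (B) forces B = true.
Now (NOT B) is unsatisfied and unit — conflict.
Both values of E lead to a conflict.
So every satisfying assignment has F = False.

False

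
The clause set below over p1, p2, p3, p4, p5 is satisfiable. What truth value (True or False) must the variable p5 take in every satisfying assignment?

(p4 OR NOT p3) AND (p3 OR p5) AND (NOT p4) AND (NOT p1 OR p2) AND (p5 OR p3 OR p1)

Suppose p5 = false.
(p3) alone gives p3 = true.
(p4) alone gives p4 = true.
But (NOT p4) is also a unit clause — contradiction.
So every satisfying assignment has p5 = True.

True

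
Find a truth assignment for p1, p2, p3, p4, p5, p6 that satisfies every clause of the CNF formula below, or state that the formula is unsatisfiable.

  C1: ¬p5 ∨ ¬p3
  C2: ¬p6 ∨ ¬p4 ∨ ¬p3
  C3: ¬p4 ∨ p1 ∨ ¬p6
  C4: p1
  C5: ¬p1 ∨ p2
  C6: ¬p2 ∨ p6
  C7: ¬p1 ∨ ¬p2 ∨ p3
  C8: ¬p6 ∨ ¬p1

UNSATISFIABLE

The clause (p1) is unit, so p1 = True.
The clause (p2) is unit, so p2 = True.
The clause (p6) is unit, so p6 = True.
But (¬p6) is also a unit clause — contradiction.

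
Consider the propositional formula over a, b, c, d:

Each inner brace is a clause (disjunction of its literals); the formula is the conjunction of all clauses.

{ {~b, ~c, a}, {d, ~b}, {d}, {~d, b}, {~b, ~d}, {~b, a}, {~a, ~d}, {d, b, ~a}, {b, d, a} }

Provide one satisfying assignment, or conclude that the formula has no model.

From the singleton clause (d), d = 1.
From the singleton clause (b), b = 1.
Now (~b) is unsatisfied and unit — conflict.

UNSATISFIABLE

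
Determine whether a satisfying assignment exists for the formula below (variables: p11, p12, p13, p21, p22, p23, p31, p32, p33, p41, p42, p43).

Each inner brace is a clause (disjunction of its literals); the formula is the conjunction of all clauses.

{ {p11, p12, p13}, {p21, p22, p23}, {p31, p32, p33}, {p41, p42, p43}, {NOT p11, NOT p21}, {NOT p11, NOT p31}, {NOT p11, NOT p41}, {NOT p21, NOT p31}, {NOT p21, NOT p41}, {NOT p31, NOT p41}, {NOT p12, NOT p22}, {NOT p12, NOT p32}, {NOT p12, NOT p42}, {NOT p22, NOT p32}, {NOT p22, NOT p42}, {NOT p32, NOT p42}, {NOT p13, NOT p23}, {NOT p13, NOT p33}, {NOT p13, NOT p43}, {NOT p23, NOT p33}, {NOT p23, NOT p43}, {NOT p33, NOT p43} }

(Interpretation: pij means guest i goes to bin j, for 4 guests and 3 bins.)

No, unsatisfiable

Try p11 = false.
Try p12 = true.
From the singleton clause (NOT p22), p22 = false.
From the singleton clause (NOT p32), p32 = false.
From the singleton clause (NOT p42), p42 = false.
Try p21 = true.
From the singleton clause (NOT p31), p31 = false.
From the singleton clause (p33), p33 = true.
From the singleton clause (NOT p41), p41 = false.
From the singleton clause (p43), p43 = true.
But (NOT p43) is also a unit clause — contradiction.
So p21 must be the other value — set p21 = false.
From the singleton clause (p23), p23 = true.
From the singleton clause (NOT p13), p13 = false.
From the singleton clause (NOT p33), p33 = false.
From the singleton clause (p31), p31 = true.
From the singleton clause (NOT p41), p41 = false.
From the singleton clause (p43), p43 = true.
But (NOT p43) is also a unit clause — contradiction.
Either choice for p21 ends in contradiction.
So p12 must be the other value — set p12 = false.
From the singleton clause (p13), p13 = true.
From the singleton clause (NOT p23), p23 = false.
From the singleton clause (NOT p33), p33 = false.
From the singleton clause (NOT p43), p43 = false.
Try p21 = true.
From the singleton clause (NOT p31), p31 = false.
From the singleton clause (p32), p32 = true.
From the singleton clause (NOT p41), p41 = false.
From the singleton clause (p42), p42 = true.
But (NOT p42) is also a unit clause — contradiction.
So p21 must be the other value — set p21 = false.
From the singleton clause (p22), p22 = true.
From the singleton clause (NOT p32), p32 = false.
From the singleton clause (p31), p31 = true.
From the singleton clause (NOT p41), p41 = false.
From the singleton clause (p42), p42 = true.
But (NOT p42) is also a unit clause — contradiction.
Either choice for p21 ends in contradiction.
Either choice for p12 ends in contradiction.
So p11 must be the other value — set p11 = true.
From the singleton clause (NOT p21), p21 = false.
From the singleton clause (NOT p31), p31 = false.
From the singleton clause (NOT p41), p41 = false.
Try p22 = true.
From the singleton clause (NOT p12), p12 = false.
From the singleton clause (NOT p32), p32 = false.
From the singleton clause (p33), p33 = true.
From the singleton clause (NOT p42), p42 = false.
From the singleton clause (p43), p43 = true.
But (NOT p43) is also a unit clause — contradiction.
So p22 must be the other value — set p22 = false.
From the singleton clause (p23), p23 = true.
From the singleton clause (NOT p13), p13 = false.
From the singleton clause (NOT p33), p33 = false.
From the singleton clause (p32), p32 = true.
From the singleton clause (NOT p12), p12 = false.
From the singleton clause (NOT p42), p42 = false.
From the singleton clause (p43), p43 = true.
But (NOT p43) is also a unit clause — contradiction.
Either choice for p22 ends in contradiction.
Either choice for p11 ends in contradiction.
No assignment satisfies every clause.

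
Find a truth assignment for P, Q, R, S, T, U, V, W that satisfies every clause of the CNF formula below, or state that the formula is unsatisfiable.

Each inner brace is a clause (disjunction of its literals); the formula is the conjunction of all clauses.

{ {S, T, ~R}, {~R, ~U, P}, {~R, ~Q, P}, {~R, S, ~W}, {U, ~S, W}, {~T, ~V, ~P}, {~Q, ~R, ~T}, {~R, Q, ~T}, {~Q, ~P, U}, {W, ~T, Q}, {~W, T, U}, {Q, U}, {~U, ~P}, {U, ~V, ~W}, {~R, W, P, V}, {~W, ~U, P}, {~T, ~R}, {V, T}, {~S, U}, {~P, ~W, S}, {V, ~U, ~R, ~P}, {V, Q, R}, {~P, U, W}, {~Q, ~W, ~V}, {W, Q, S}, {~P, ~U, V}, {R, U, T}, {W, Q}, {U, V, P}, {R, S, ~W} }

P: 0; Q: 1; R: 0; S: 1; T: 1; U: 1; V: 0; W: 0

Case Q = 1:
Case R = 0:
Case P = 0:
Case W = 0:
Case U = 1:
Case V = 0:
The clause (T) is unit, so T = 1.
All clauses hold; S can take either value.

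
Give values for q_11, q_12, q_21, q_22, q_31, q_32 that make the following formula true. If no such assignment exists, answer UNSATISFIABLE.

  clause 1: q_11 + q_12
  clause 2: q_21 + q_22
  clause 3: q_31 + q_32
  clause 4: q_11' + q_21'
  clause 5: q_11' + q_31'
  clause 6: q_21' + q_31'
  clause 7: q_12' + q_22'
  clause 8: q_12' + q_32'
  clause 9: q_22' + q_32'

UNSATISFIABLE

Branch on q_11: set q_11 = 1.
The clause (q_21') is unit, so q_21 = 0.
The clause (q_22) is unit, so q_22 = 1.
The clause (q_31') is unit, so q_31 = 0.
The clause (q_32) is unit, so q_32 = 1.
But (q_32') is also a unit clause — contradiction.
Undo q_11 and try q_11 = 0.
The clause (q_12) is unit, so q_12 = 1.
The clause (q_22') is unit, so q_22 = 0.
The clause (q_21) is unit, so q_21 = 1.
The clause (q_31') is unit, so q_31 = 0.
The clause (q_32) is unit, so q_32 = 1.
But (q_32') is also a unit clause — contradiction.
Either choice for q_11 ends in contradiction.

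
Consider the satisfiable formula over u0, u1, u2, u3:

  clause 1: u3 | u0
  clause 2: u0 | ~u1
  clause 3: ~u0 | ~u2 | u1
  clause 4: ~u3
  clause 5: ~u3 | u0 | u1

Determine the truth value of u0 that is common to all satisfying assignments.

Suppose u0 = 0.
From the singleton clause (u3), u3 = 1.
But (~u3) is also a unit clause — contradiction.
So every satisfying assignment has u0 = True.

True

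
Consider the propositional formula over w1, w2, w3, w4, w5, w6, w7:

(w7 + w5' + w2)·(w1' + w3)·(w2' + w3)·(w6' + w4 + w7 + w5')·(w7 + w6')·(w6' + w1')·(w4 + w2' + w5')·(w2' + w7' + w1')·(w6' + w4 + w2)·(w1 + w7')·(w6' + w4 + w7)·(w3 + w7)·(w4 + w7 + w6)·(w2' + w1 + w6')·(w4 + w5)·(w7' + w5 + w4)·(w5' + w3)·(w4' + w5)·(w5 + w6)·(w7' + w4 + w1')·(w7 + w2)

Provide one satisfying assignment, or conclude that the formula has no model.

Branch on w1: set w1 = 0.
The clause (w7') is unit, so w7 = 0.
The clause (w6') is unit, so w6 = 0.
The clause (w3) is unit, so w3 = 1.
The clause (w4) is unit, so w4 = 1.
The clause (w5) is unit, so w5 = 1.
The clause (w2) is unit, so w2 = 1.
This assignment satisfies each clause.

w1=0, w2=1, w3=1, w4=1, w5=1, w6=0, w7=0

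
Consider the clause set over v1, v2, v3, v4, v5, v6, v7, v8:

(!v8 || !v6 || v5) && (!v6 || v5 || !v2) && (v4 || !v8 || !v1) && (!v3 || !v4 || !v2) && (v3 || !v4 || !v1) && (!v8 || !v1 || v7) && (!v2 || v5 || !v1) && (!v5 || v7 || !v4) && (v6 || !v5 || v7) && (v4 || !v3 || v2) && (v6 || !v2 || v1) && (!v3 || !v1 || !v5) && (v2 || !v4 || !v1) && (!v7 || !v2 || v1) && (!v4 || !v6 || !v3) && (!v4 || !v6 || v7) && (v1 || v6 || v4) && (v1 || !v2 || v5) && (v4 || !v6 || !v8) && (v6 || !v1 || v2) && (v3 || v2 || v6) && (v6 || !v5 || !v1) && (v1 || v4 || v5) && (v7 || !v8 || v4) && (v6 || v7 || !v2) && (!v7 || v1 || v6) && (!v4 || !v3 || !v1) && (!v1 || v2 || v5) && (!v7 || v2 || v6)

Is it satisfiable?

Try v8 = false.
Try v6 = true.
Try v5 = true.
Try v7 = false.
From the singleton clause (!v4), v4 = false.
Try v3 = false.
Every clause is now satisfied; v1, v2 are unconstrained.
A satisfying assignment: v1: true; v2: true; v3: false; v4: false; v5: true; v6: true; v7: false; v8: false.

Yes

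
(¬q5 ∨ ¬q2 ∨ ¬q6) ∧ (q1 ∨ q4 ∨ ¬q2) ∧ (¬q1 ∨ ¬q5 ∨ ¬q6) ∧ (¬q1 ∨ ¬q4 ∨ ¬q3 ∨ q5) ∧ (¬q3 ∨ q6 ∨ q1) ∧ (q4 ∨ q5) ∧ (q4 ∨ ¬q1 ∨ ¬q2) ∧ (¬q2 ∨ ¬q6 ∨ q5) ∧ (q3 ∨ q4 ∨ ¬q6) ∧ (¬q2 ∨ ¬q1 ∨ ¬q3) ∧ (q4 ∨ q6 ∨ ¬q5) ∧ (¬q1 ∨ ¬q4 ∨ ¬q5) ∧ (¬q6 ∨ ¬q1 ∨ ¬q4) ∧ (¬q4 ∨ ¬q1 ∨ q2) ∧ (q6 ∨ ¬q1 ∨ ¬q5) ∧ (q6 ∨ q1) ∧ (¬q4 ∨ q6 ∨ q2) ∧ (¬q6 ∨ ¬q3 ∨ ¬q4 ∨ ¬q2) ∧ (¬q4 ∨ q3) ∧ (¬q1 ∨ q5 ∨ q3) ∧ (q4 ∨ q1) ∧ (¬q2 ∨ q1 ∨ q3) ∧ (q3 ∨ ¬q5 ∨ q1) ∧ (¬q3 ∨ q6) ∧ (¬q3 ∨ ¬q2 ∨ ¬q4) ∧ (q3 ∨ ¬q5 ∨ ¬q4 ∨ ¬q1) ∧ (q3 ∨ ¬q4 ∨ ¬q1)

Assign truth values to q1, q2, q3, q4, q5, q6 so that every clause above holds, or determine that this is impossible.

q1: False; q2: False; q3: True; q4: True; q5: False; q6: True

Case q4 = True:
From the singleton clause (q3), q3 = True.
From the singleton clause (q6), q6 = True.
From the singleton clause (¬q1), q1 = False.
From the singleton clause (¬q2), q2 = False.
All clauses hold; q5 can take either value.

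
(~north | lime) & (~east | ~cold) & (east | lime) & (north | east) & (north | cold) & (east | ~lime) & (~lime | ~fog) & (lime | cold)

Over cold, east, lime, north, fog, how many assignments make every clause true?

There are 2^5 = 32 truth assignments over (cold, east, lime, north, fog).
Split on north. With north = 1, the clauses containing north are satisfied and ~north drops from the rest; 1 of the 2^4 = 16 assignments to the other variables satisfy what remains.
With north = 0, by the same count on the reduced clause set, 0 assignments work.
(One model: cold=F, east=T, lime=T, north=T, fog=F.)
Total: 1 + 0 = 1.

1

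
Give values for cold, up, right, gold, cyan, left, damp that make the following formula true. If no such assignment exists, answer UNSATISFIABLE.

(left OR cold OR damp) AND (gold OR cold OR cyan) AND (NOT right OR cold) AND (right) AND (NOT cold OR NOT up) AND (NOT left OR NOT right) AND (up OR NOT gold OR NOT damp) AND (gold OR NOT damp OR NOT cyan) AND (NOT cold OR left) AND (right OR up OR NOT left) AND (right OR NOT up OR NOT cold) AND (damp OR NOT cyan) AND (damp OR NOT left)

The clause (right) is unit, so right = true.
The clause (cold) is unit, so cold = true.
The clause (NOT up) is unit, so up = false.
The clause (NOT left) is unit, so left = false.
That conflicts with the unit clause (left).

UNSATISFIABLE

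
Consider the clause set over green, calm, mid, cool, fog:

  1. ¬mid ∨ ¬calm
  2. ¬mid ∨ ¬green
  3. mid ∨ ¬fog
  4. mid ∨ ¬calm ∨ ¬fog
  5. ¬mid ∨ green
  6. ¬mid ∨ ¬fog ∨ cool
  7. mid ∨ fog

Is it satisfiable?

No, unsatisfiable

Try mid = False.
Unit clause (¬fog) forces fog = False.
Now (fog) is unsatisfied and unit — conflict.
Backtrack on mid: now try mid = True.
Unit clause (¬calm) forces calm = False.
Unit clause (¬green) forces green = False.
Now (green) is unsatisfied and unit — conflict.
Neither mid = True nor mid = False works.
No assignment satisfies every clause.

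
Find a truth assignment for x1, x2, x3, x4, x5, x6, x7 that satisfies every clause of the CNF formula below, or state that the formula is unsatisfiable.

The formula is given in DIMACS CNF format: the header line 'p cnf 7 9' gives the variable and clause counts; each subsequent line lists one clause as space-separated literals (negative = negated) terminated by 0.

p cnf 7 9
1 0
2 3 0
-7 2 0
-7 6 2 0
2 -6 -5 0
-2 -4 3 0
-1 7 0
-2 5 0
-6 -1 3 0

x1=True,  x2=True,  x3=True,  x4=False,  x5=True,  x6=True,  x7=True

Unit clause (x1) forces x1 = True.
Unit clause (x7) forces x7 = True.
Unit clause (x2) forces x2 = True.
Unit clause (x5) forces x5 = True.
Try x4 = False.
Try x6 = True.
Unit clause (x3) forces x3 = True.
All clauses are satisfied.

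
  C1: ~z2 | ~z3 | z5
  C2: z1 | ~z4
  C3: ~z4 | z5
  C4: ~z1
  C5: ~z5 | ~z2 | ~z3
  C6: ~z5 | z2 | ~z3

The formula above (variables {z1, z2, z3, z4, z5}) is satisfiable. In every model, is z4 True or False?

Suppose z4 = 1.
(z1) alone gives z1 = 1.
But (~z1) is also a unit clause — contradiction.
So every satisfying assignment has z4 = False.

False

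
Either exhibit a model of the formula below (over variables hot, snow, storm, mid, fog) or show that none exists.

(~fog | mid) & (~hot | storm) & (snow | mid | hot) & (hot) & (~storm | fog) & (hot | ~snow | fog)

hot: 1,  snow: 0,  storm: 1,  mid: 1,  fog: 1

From the singleton clause (hot), hot = 1.
From the singleton clause (storm), storm = 1.
From the singleton clause (fog), fog = 1.
From the singleton clause (mid), mid = 1.
All clauses hold; snow can take either value.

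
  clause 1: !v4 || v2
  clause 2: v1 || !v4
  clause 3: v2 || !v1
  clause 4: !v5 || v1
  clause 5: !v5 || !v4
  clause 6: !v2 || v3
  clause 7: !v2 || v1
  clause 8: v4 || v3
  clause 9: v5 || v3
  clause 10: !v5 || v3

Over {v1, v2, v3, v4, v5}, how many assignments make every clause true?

There are 2^5 = 32 truth assignments over (v1, v2, v3, v4, v5).
Split on v2. With v2 = true, the clauses containing v2 are satisfied and !v2 drops from the rest; 3 of the 2^4 = 16 assignments to the other variables satisfy what remains.
With v2 = false, by the same count on the reduced clause set, 1 assignment works.
Total: 3 + 1 = 4.

4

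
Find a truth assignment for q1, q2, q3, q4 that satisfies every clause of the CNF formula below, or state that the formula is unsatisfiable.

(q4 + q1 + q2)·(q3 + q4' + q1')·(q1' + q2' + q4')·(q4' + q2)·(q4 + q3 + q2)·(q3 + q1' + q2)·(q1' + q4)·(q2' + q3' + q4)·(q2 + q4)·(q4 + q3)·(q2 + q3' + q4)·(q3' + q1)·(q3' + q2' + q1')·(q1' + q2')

Suppose q4 = 1.
From the singleton clause (q2), q2 = 1.
From the singleton clause (q1'), q1 = 0.
From the singleton clause (q3'), q3 = 0.
All clauses are satisfied.

q1 ↦ 0, q2 ↦ 1, q3 ↦ 0, q4 ↦ 1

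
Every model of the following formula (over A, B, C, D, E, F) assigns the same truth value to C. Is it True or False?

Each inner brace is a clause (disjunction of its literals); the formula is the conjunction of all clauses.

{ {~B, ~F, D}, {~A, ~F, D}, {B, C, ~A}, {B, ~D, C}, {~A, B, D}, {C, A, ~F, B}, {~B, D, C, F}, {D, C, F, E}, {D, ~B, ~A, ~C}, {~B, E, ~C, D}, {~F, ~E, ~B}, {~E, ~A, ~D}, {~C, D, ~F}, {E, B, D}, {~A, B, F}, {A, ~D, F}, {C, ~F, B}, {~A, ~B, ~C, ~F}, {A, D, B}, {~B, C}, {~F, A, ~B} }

Suppose C = 0.
(~B) alone gives B = 0.
(~A) alone gives A = 0.
(~D) alone gives D = 0.
That conflicts with the unit clause (D).
So every satisfying assignment has C = True.

True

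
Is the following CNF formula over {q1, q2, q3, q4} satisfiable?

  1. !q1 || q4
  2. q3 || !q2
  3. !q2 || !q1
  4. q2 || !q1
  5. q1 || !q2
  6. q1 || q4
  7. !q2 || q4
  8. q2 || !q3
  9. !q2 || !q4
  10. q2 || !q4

Unsatisfiable

Try q1 = false.
Unit clause (!q2) forces q2 = false.
Unit clause (q4) forces q4 = true.
But (!q4) is also a unit clause — contradiction.
Backtrack on q1: now try q1 = true.
Unit clause (q4) forces q4 = true.
Unit clause (!q2) forces q2 = false.
But (q2) is also a unit clause — contradiction.
Both values of q1 lead to a conflict.
No assignment satisfies every clause.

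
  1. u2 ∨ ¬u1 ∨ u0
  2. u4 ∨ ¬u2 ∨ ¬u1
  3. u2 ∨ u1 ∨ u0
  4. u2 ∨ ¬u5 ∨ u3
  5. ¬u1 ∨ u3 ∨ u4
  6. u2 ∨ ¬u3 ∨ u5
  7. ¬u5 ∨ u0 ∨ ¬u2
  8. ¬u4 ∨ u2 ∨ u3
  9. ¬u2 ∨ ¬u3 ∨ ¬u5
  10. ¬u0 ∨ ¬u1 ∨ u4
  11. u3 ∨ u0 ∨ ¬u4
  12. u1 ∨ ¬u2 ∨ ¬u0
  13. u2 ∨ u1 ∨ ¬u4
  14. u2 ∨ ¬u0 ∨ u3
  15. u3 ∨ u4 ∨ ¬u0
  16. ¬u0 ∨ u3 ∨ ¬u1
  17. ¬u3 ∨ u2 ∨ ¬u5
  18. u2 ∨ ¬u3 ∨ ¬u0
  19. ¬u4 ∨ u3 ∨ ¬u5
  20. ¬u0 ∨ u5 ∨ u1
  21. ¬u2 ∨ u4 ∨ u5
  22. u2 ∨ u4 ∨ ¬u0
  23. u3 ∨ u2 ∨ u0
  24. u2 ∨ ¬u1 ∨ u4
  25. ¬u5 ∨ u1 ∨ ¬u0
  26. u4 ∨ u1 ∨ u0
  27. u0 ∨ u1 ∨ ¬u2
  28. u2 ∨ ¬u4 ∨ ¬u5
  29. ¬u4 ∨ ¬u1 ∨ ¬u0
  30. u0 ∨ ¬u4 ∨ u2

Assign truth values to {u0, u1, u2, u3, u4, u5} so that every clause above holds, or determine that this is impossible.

u0=False, u1=True, u2=True, u3=True, u4=True, u5=False

Try u2 = True.
Try u4 = True.
Try u5 = False.
Try u3 = True.
Try u1 = True.
Unit clause (¬u0) forces u0 = False.
This assignment satisfies each clause.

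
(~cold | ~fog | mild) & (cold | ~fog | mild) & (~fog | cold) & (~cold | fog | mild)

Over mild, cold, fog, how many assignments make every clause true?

4

There are 2^3 = 8 truth assignments over (mild, cold, fog).
Check each against the 4 clauses (columns in the order mild, cold, fog):
  F F F  ✓ satisfies all
  F F T  ✗ fails (cold | ~fog | mild)
  F T F  ✗ fails (~cold | fog | mild)
  F T T  ✗ fails (~cold | ~fog | mild)
  T F F  ✓ satisfies all
  T F T  ✗ fails (~fog | cold)
  T T F  ✓ satisfies all
  T T T  ✓ satisfies all
4 of the 8 rows are models.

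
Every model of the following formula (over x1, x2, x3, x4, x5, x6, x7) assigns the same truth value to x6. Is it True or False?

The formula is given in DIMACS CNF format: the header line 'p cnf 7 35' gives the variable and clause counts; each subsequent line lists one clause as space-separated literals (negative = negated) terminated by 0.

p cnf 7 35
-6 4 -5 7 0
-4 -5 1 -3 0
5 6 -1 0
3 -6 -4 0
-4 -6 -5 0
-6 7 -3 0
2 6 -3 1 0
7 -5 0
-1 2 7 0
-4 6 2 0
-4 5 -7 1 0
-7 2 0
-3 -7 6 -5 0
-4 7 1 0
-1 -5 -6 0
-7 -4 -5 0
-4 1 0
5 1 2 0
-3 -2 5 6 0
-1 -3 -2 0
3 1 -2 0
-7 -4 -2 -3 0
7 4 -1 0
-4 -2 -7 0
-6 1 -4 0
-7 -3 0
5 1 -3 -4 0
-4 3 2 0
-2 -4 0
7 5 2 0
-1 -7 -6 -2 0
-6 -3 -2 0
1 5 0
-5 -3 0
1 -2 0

False

Suppose x6 = True.
Try x3 = True.
From the singleton clause (x7), x7 = True.
Now (¬x7) is unsatisfied and unit — conflict.
Undo x3 and try x3 = False.
From the singleton clause (¬x4), x4 = False.
Try x5 = False.
From the singleton clause (x1), x1 = True.
From the singleton clause (x7), x7 = True.
From the singleton clause (x2), x2 = True.
Now (¬x2) is unsatisfied and unit — conflict.
Undo x5 and try x5 = True.
From the singleton clause (x7), x7 = True.
From the singleton clause (x2), x2 = True.
From the singleton clause (¬x1), x1 = False.
Now (x1) is unsatisfied and unit — conflict.
Either choice for x5 ends in contradiction.
Either choice for x3 ends in contradiction.
So every satisfying assignment has x6 = False.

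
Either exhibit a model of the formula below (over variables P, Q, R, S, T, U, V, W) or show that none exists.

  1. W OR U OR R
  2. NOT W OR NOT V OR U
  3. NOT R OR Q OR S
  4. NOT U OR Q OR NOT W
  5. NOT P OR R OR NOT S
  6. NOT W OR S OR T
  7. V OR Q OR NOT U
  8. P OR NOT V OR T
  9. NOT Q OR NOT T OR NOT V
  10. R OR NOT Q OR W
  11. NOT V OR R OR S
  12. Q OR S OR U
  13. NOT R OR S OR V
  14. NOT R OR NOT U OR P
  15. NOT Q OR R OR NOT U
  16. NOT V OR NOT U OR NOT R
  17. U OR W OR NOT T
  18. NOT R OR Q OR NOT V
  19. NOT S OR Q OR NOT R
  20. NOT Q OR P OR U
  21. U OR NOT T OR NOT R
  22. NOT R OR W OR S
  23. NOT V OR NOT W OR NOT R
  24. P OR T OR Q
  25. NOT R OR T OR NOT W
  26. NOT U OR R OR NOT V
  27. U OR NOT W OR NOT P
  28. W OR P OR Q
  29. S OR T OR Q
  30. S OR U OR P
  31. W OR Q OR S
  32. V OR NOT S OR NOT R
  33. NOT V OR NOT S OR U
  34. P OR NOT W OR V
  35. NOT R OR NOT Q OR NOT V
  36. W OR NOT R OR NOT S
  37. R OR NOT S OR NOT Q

Branch on W: set W = true.
Branch on V: set V = false.
From the singleton clause (P), P = true.
From the singleton clause (U), U = true.
From the singleton clause (Q), Q = true.
From the singleton clause (R), R = true.
From the singleton clause (S), S = true.
That conflicts with the unit clause (NOT S).
Undo V and try V = true.
From the singleton clause (U), U = true.
From the singleton clause (Q), Q = true.
From the singleton clause (NOT T), T = false.
From the singleton clause (S), S = true.
From the singleton clause (P), P = true.
From the singleton clause (R), R = true.
That conflicts with the unit clause (NOT R).
Both values of V lead to a conflict.
Undo W and try W = false.
Branch on U: set U = true.
Branch on V: set V = true.
From the singleton clause (NOT R), R = false.
That conflicts with the unit clause (R).
Undo V and try V = false.
From the singleton clause (Q), Q = true.
From the singleton clause (R), R = true.
From the singleton clause (S), S = true.
That conflicts with the unit clause (NOT S).
Both values of V lead to a conflict.
Undo U and try U = false.
From the singleton clause (R), R = true.
From the singleton clause (NOT T), T = false.
From the singleton clause (S), S = true.
That conflicts with the unit clause (NOT S).
Both values of U lead to a conflict.
Both values of W lead to a conflict.

UNSATISFIABLE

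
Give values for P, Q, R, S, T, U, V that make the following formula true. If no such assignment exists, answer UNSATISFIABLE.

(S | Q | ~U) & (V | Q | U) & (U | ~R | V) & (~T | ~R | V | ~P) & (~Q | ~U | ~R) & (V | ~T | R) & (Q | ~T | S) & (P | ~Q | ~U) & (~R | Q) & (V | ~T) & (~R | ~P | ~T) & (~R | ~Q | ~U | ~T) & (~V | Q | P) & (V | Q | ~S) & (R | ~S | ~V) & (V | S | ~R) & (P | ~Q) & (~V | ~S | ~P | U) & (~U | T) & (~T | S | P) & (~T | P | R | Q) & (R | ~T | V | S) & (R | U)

P ↦ 1, Q ↦ 1, R ↦ 1, S ↦ 0, T ↦ 0, U ↦ 0, V ↦ 1

Try R = 1.
From the singleton clause (Q), Q = 1.
From the singleton clause (~U), U = 0.
From the singleton clause (V), V = 1.
From the singleton clause (P), P = 1.
From the singleton clause (~T), T = 0.
From the singleton clause (~S), S = 0.
All clauses are satisfied.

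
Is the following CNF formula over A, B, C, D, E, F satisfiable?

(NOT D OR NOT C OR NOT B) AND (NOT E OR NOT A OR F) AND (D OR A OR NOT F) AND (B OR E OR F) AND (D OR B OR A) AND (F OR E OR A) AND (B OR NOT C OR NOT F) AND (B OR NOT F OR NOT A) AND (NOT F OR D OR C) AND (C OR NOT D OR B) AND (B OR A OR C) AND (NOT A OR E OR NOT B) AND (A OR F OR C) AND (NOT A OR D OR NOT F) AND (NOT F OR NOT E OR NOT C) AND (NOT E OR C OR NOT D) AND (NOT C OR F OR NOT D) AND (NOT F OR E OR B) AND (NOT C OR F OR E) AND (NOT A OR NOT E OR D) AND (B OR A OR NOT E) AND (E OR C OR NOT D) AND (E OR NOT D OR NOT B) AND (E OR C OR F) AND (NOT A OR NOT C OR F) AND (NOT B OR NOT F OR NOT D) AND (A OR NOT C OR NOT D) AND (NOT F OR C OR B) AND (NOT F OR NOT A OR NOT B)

Yes

Branch on D: set D = false.
Branch on A: set A = false.
Unit clause (NOT F) forces F = false.
Unit clause (B) forces B = true.
Unit clause (E) forces E = true.
Unit clause (C) forces C = true.
All clauses are satisfied.
A satisfying assignment: A=false; B=true; C=true; D=false; E=true; F=false.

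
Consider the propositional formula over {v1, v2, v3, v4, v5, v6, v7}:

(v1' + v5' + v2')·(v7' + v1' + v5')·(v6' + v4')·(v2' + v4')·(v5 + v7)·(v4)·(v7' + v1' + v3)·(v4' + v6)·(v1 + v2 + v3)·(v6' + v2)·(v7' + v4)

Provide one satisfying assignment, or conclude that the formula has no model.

Unit clause (v4) forces v4 = 1.
Unit clause (v6') forces v6 = 0.
But (v6) is also a unit clause — contradiction.

UNSATISFIABLE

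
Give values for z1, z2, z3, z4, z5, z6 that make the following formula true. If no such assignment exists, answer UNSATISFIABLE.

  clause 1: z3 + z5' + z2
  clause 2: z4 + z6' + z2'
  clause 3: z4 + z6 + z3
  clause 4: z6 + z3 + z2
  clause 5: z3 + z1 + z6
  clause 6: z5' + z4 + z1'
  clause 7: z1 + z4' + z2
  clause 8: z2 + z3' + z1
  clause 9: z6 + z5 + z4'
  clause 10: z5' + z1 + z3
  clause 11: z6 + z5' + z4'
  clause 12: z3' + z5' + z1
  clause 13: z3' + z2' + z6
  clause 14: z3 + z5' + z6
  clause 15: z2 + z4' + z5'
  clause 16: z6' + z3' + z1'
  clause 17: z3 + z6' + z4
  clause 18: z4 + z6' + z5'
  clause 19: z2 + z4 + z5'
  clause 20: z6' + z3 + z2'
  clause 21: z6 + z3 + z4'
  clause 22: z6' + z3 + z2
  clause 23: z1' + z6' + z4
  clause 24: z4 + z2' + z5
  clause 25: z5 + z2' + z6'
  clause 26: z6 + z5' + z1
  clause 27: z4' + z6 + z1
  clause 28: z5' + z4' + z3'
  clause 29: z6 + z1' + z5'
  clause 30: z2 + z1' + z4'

Suppose z3 = 1.
Suppose z2 = 0.
From the singleton clause (z1), z1 = 1.
From the singleton clause (z6'), z6 = 0.
From the singleton clause (z5'), z5 = 0.
From the singleton clause (z4'), z4 = 0.
This assignment satisfies each clause.

z1 ↦ 1; z2 ↦ 0; z3 ↦ 1; z4 ↦ 0; z5 ↦ 0; z6 ↦ 0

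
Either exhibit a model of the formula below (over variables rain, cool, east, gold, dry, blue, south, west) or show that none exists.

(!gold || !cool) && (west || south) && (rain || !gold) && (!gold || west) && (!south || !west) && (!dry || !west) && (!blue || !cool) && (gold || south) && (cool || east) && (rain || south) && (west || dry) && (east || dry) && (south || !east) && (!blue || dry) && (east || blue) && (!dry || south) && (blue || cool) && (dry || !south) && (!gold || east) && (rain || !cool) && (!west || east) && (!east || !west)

Try gold = false.
(south) alone gives south = true.
(!west) alone gives west = false.
(dry) alone gives dry = true.
Try blue = true.
(!cool) alone gives cool = false.
(east) alone gives east = true.
All clauses hold; rain can take either value.

rain=false, cool=false, east=true, gold=false, dry=true, blue=true, south=true, west=false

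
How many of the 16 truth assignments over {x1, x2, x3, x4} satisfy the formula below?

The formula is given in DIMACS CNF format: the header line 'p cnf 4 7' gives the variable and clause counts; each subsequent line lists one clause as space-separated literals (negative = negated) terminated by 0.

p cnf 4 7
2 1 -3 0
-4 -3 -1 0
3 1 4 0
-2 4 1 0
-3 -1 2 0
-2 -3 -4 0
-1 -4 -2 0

There are 2^4 = 16 truth assignments over (x1, x2, x3, x4).
Check each against the 7 clauses (columns in the order x1, x2, x3, x4):
  F F F F  ✗ fails (x3 ∨ x1 ∨ x4)
  F F F T  ✓ satisfies all
  F F T F  ✗ fails (x2 ∨ x1 ∨ ¬x3)
  F F T T  ✗ fails (x2 ∨ x1 ∨ ¬x3)
  F T F F  ✗ fails (x3 ∨ x1 ∨ x4)
  F T F T  ✓ satisfies all
  F T T F  ✗ fails (¬x2 ∨ x4 ∨ x1)
  F T T T  ✗ fails (¬x2 ∨ ¬x3 ∨ ¬x4)
  T F F F  ✓ satisfies all
  T F F T  ✓ satisfies all
  T F T F  ✗ fails (¬x3 ∨ ¬x1 ∨ x2)
  T F T T  ✗ fails (¬x4 ∨ ¬x3 ∨ ¬x1)
  T T F F  ✓ satisfies all
  T T F T  ✗ fails (¬x1 ∨ ¬x4 ∨ ¬x2)
  T T T F  ✓ satisfies all
  T T T T  ✗ fails (¬x4 ∨ ¬x3 ∨ ¬x1)
6 of the 16 rows are models.

6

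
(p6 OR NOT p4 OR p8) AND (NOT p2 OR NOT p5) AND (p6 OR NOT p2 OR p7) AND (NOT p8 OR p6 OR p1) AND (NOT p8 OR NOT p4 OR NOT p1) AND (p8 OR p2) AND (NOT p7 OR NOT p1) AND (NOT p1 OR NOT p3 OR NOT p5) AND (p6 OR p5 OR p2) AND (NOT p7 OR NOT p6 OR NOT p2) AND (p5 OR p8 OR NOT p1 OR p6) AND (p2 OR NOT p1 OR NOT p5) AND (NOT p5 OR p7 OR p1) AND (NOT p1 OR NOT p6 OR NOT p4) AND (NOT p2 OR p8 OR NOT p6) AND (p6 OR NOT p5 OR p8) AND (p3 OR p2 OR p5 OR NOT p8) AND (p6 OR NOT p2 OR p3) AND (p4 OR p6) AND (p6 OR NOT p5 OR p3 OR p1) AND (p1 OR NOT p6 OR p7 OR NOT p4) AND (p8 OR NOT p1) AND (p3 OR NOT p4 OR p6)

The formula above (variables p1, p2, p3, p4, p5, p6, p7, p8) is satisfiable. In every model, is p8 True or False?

True

Suppose p8 = false.
From the singleton clause (p2), p2 = true.
From the singleton clause (NOT p5), p5 = false.
From the singleton clause (NOT p6), p6 = false.
From the singleton clause (NOT p4), p4 = false.
Now (p4) is unsatisfied and unit — conflict.
So every satisfying assignment has p8 = True.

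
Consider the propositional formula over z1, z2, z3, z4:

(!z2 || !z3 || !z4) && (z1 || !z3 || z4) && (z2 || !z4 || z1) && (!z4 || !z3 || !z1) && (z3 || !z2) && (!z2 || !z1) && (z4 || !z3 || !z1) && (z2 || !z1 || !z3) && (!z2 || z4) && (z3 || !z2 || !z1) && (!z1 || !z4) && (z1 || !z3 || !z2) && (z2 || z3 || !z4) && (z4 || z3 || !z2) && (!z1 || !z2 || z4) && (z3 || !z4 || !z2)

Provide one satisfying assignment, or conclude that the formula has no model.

z1: false,  z2: false,  z3: false,  z4: false

Case z3 = false:
Unit clause (!z2) forces z2 = false.
Unit clause (!z4) forces z4 = false.
Every clause is now satisfied; z1 is unconstrained.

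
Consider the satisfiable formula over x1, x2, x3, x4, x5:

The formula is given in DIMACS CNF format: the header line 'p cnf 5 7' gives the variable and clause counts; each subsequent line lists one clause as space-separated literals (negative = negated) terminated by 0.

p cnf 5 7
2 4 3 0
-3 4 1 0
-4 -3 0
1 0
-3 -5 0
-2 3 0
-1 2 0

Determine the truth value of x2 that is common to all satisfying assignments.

Suppose x2 = False.
(x1) alone gives x1 = True.
That conflicts with the unit clause (¬x1).
So every satisfying assignment has x2 = True.

True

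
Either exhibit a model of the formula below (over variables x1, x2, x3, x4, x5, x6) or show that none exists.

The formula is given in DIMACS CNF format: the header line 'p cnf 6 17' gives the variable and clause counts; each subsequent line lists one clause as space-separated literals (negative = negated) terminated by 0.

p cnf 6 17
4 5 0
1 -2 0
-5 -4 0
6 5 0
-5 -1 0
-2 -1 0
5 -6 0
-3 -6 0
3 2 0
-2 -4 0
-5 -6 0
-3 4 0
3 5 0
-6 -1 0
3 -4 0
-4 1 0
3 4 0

Try x4 = True.
(¬x5) alone gives x5 = False.
(x6) alone gives x6 = True.
Now (¬x6) is unsatisfied and unit — conflict.
So x4 must be the other value — set x4 = False.
(x5) alone gives x5 = True.
(¬x1) alone gives x1 = False.
(¬x2) alone gives x2 = False.
(x3) alone gives x3 = True.
Now (¬x3) is unsatisfied and unit — conflict.
Both values of x4 lead to a conflict.

UNSATISFIABLE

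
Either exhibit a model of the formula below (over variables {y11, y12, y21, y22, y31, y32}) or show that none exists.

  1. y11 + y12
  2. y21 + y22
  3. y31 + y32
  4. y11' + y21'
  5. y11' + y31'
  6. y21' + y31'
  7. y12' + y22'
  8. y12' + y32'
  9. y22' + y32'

Try y11 = 1.
(y21') alone gives y21 = 0.
(y22) alone gives y22 = 1.
(y31') alone gives y31 = 0.
(y32) alone gives y32 = 1.
That conflicts with the unit clause (y32').
That branch fails; take y11 = 0 instead.
(y12) alone gives y12 = 1.
(y22') alone gives y22 = 0.
(y21) alone gives y21 = 1.
(y31') alone gives y31 = 0.
(y32) alone gives y32 = 1.
That conflicts with the unit clause (y32').
Either choice for y11 ends in contradiction.

UNSATISFIABLE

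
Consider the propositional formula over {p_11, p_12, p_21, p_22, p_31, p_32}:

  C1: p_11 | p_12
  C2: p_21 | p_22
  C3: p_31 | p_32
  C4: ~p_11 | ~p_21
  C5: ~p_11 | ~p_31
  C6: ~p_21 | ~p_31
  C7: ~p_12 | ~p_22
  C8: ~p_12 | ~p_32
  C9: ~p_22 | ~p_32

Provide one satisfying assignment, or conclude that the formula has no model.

Suppose p_11 = 1.
The clause (~p_21) is unit, so p_21 = 0.
The clause (p_22) is unit, so p_22 = 1.
The clause (~p_31) is unit, so p_31 = 0.
The clause (p_32) is unit, so p_32 = 1.
That conflicts with the unit clause (~p_32).
Undo p_11 and try p_11 = 0.
The clause (p_12) is unit, so p_12 = 1.
The clause (~p_22) is unit, so p_22 = 0.
The clause (p_21) is unit, so p_21 = 1.
The clause (~p_31) is unit, so p_31 = 0.
The clause (p_32) is unit, so p_32 = 1.
That conflicts with the unit clause (~p_32).
Both values of p_11 lead to a conflict.

UNSATISFIABLE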